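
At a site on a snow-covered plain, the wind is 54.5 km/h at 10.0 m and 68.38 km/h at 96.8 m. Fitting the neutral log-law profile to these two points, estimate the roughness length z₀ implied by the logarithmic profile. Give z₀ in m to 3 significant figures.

Log law: V(z) ∝ ln(z/z₀). With r = V₁/V₂ = 54.5/68.38 = 0.79702,
r · ln(z₂/z₀) = ln(z₁/z₀) ⇒ ln z₀ = (ln z₁ − r·ln z₂)/(1 − r)
ln z₀ = (2.30259 − 0.79702×4.57265) / 0.20298 = -6.6108
z₀ = exp(-6.6108) = 0.001346 m

z₀ ≈ 0.00135 m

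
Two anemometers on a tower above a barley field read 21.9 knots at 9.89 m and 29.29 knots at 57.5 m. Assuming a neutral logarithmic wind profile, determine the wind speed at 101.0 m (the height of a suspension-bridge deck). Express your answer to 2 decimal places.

Log law: V ∝ ln(z/z₀). From the pair, with r = V₁/V₂ = 0.74770,
ln z₀ = (ln z₁ − r·ln z₂)/(1 − r) = (2.2915 − 0.74770×4.0518)/0.25230 = -2.9249 → z₀ = 0.05367 m
V₃ = V₁ · ln(z₃/z₀)/ln(z₁/z₀) = 21.9 × 7.5401/5.2165 = 31.6550 knots

31.66 knots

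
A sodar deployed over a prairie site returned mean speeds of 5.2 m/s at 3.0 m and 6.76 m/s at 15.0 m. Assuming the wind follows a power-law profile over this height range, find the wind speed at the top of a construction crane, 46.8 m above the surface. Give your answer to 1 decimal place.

First find α: α = ln(V₂/V₁)/ln(z₂/z₁) = ln(6.76/5.2)/ln(15.0/3.0) = 0.26236/1.60944 = 0.1630
Extrapolate from 15.0 m to 46.8 m: V₃ = 6.76 × (46.8/15.0)^0.1630 = 6.76 × 1.2038 = 8.1377 m/s

8.1 m/s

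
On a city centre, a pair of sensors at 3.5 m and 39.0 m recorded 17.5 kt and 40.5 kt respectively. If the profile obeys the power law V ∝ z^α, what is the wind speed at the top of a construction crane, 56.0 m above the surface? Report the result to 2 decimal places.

First find α: α = ln(V₂/V₁)/ln(z₂/z₁) = ln(40.5/17.5)/ln(39.0/3.5) = 0.83910/2.41080 = 0.3481
Extrapolate from 39.0 m to 56.0 m: V₃ = 40.5 × (56.0/39.0)^0.3481 = 40.5 × 1.1342 = 45.9350 kt

45.93 kt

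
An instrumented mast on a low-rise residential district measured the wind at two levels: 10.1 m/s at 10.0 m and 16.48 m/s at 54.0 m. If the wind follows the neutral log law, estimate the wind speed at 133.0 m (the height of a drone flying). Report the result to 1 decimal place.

19.9 m/s

Log law: V ∝ ln(z/z₀). From the pair, with r = V₁/V₂ = 0.61286,
ln z₀ = (ln z₁ − r·ln z₂)/(1 − r) = (2.3026 − 0.61286×3.9890)/0.38714 = -0.3671 → z₀ = 0.6927 m
V₃ = V₁ · ln(z₃/z₀)/ln(z₁/z₀) = 10.1 × 5.2575/2.6697 = 19.8901 m/s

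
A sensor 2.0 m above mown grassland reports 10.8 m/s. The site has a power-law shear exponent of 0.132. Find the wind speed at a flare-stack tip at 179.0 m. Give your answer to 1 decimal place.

19.5 m/s

Power-law profile: V₂ = V₁ · (z₂/z₁)^α
V₂ = 10.8 × (179.0/2.0)^0.132 = 10.8 × (89.5000)^0.132
    = 10.8 × 1.8098 = 19.5463 m/s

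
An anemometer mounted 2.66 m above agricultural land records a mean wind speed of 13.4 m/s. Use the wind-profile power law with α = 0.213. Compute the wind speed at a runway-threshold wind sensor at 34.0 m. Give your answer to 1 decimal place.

23.1 m/s

Power-law profile: V₂ = V₁ · (z₂/z₁)^α
V₂ = 13.4 × (34.0/2.66)^0.213 = 13.4 × (12.7820)^0.213
    = 13.4 × 1.7207 = 23.0574 m/s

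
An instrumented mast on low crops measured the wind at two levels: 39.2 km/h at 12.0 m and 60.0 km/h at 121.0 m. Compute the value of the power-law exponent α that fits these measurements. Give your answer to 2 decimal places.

Power law: V₂/V₁ = (z₂/z₁)^α ⇒ α = ln(V₂/V₁) / ln(z₂/z₁)
α = ln(60.0/39.2) / ln(121.0/12.0) = ln(1.5306) / ln(10.0833)
  = 0.42567 / 2.31088 = 0.18420

α ≈ 0.18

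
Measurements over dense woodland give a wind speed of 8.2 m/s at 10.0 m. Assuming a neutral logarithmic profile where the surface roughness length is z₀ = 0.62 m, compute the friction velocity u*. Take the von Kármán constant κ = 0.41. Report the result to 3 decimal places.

Log law: V(z) = (u*/κ) · ln(z/z₀) ⇒ u* = κ · V / ln(z/z₀)
u* = 0.41 × 8.2 / ln(10.0/0.62) = 0.41 × 8.2 / 2.7806
   = 3.3620 / 2.7806 = 1.2091 m/s

u* ≈ 1.209 m/s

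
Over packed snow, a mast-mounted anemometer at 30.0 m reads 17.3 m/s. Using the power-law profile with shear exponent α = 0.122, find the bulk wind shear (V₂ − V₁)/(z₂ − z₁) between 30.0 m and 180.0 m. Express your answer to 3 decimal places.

0.028 m/s/m

Power law: V₂ = V₁ · (z₂/z₁)^α = 17.3 × (6.0000)^0.122 = 21.5269 m/s
ΔV/Δz = (21.5269 − 17.3)/(180.0 − 30.0) = 4.2269/150.0000 = 0.02818 m/s/m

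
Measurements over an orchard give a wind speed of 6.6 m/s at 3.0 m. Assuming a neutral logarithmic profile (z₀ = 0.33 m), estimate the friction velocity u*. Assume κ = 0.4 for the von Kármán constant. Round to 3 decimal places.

Log law: V(z) = (u*/κ) · ln(z/z₀) ⇒ u* = κ · V / ln(z/z₀)
u* = 0.4 × 6.6 / ln(3.0/0.33) = 0.4 × 6.6 / 2.2073
   = 2.6400 / 2.2073 = 1.1960 m/s

u* ≈ 1.196 m/s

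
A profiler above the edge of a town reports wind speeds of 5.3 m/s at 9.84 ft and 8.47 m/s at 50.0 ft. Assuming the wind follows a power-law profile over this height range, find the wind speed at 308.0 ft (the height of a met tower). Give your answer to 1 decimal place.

First find α: α = ln(V₂/V₁)/ln(z₂/z₁) = ln(8.47/5.3)/ln(50.0/9.84) = 0.46882/1.62557 = 0.2884
Extrapolate from 50.0 ft to 308.0 ft: V₃ = 8.47 × (308.0/50.0)^0.2884 = 8.47 × 1.6894 = 14.3088 m/s

14.3 m/s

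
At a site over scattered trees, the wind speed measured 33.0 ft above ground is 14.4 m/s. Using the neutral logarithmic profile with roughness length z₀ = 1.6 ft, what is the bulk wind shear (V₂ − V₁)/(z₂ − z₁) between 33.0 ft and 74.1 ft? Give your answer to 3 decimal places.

Log law: V₂ = V₁ · ln(z₂/z₀)/ln(z₁/z₀) = 14.4 × 3.8354/3.0265 = 18.2488 m/s
ΔV/Δz = (18.2488 − 14.4)/(74.1 − 33.0) = 3.8488/41.1000 = 0.09364 m/s/ft

0.094 m/s/ft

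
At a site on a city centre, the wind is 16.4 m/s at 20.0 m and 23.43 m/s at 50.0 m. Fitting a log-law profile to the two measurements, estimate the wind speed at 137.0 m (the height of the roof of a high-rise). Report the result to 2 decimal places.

Log law: V ∝ ln(z/z₀). From the pair, with r = V₁/V₂ = 0.69996,
ln z₀ = (ln z₁ − r·ln z₂)/(1 − r) = (2.9957 − 0.69996×3.9120)/0.30004 = 0.8582 → z₀ = 2.359 m
V₃ = V₁ · ln(z₃/z₀)/ln(z₁/z₀) = 16.4 × 4.0618/2.1376 = 31.1633 m/s

31.16 m/s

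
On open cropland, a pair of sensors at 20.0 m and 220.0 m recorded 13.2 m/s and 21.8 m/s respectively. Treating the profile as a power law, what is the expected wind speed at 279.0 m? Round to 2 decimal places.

22.91 m/s

First find α: α = ln(V₂/V₁)/ln(z₂/z₁) = ln(21.8/13.2)/ln(220.0/20.0) = 0.50169/2.39790 = 0.2092
Extrapolate from 220.0 m to 279.0 m: V₃ = 21.8 × (279.0/220.0)^0.2092 = 21.8 × 1.0510 = 22.9110 m/s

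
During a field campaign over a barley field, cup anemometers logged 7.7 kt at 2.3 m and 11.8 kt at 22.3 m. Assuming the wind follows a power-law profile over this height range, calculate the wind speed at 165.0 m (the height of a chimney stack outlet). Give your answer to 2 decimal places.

First find α: α = ln(V₂/V₁)/ln(z₂/z₁) = ln(11.8/7.7)/ln(22.3/2.3) = 0.42688/2.27168 = 0.1879
Extrapolate from 22.3 m to 165.0 m: V₃ = 11.8 × (165.0/22.3)^0.1879 = 11.8 × 1.4566 = 17.1875 kt

17.19 kt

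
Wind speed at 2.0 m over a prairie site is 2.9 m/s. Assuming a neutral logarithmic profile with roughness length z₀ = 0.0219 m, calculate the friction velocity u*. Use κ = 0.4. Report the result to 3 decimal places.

Log law: V(z) = (u*/κ) · ln(z/z₀) ⇒ u* = κ · V / ln(z/z₀)
u* = 0.4 × 2.9 / ln(2.0/0.0219) = 0.4 × 2.9 / 4.5144
   = 1.1600 / 4.5144 = 0.2570 m/s

u* ≈ 0.257 m/s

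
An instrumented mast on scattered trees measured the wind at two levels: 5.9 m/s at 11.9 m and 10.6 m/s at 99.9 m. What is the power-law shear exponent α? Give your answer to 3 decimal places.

α ≈ 0.275

Power law: V₂/V₁ = (z₂/z₁)^α ⇒ α = ln(V₂/V₁) / ln(z₂/z₁)
α = ln(10.6/5.9) / ln(99.9/11.9) = ln(1.7966) / ln(8.3950)
  = 0.58590 / 2.12763 = 0.27538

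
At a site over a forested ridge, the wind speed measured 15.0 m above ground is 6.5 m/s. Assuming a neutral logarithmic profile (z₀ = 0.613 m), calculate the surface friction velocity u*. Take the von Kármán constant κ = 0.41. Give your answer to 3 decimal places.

Log law: V(z) = (u*/κ) · ln(z/z₀) ⇒ u* = κ · V / ln(z/z₀)
u* = 0.41 × 6.5 / ln(15.0/0.613) = 0.41 × 6.5 / 3.1974
   = 2.6650 / 3.1974 = 0.8335 m/s

u* ≈ 0.833 m/s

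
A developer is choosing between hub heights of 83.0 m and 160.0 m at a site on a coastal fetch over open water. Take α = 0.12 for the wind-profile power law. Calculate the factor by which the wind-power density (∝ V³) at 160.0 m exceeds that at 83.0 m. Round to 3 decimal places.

Speed ratio: V_B/V_A = (z_B/z_A)^α = (160.0/83.0)^0.12 = (1.9277)^0.12 = 1.08194
Power-density ratio: P_B/P_A = (V_B/V_A)³ = (1.08194)³ = 1.26653

1.267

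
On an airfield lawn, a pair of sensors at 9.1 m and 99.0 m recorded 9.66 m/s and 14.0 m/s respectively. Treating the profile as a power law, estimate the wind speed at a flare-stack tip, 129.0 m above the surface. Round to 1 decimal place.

14.6 m/s

First find α: α = ln(V₂/V₁)/ln(z₂/z₁) = ln(14.0/9.66)/ln(99.0/9.1) = 0.37106/2.38685 = 0.1555
Extrapolate from 99.0 m to 129.0 m: V₃ = 14.0 × (129.0/99.0)^0.1555 = 14.0 × 1.0420 = 14.5881 m/s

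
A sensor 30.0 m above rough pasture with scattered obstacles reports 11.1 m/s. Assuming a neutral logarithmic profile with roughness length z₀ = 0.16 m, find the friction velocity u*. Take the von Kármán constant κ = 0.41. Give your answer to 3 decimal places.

u* ≈ 0.870 m/s

Log law: V(z) = (u*/κ) · ln(z/z₀) ⇒ u* = κ · V / ln(z/z₀)
u* = 0.41 × 11.1 / ln(30.0/0.16) = 0.41 × 11.1 / 5.2338
   = 4.5510 / 5.2338 = 0.8695 m/s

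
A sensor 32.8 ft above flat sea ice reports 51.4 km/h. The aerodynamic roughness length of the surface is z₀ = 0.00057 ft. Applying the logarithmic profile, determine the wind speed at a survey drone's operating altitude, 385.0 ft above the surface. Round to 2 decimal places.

62.95 km/h

Log law: V(z) ∝ ln(z/z₀), so V₂/V₁ = ln(z₂/z₀) / ln(z₁/z₀).
ln(385.0/0.00057) = 13.4231, ln(32.8/0.00057) = 10.9603
V₂ = 51.4 × 13.4231/10.9603 = 51.4 × 1.2247 = 62.9497 km/h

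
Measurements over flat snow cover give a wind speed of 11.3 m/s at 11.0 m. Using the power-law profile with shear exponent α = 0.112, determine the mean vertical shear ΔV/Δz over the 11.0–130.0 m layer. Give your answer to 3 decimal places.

Power law: V₂ = V₁ · (z₂/z₁)^α = 11.3 × (11.8182)^0.112 = 14.9006 m/s
ΔV/Δz = (14.9006 − 11.3)/(130.0 − 11.0) = 3.6006/119.0000 = 0.03026 m/s/m

0.030 m/s/m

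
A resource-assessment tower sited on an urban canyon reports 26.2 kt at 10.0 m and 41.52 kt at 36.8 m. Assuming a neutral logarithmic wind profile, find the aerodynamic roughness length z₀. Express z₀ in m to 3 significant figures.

z₀ ≈ 1.08 m

Log law: V(z) ∝ ln(z/z₀). With r = V₁/V₂ = 26.2/41.52 = 0.63102,
r · ln(z₂/z₀) = ln(z₁/z₀) ⇒ ln z₀ = (ln z₁ − r·ln z₂)/(1 − r)
ln z₀ = (2.30259 − 0.63102×3.60550) / 0.36898 = 0.0744
z₀ = exp(0.0744) = 1.077 m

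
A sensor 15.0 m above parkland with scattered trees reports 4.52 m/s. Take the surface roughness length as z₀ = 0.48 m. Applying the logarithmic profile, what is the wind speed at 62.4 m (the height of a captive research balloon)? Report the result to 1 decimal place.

6.4 m/s

Log law: V(z) ∝ ln(z/z₀), so V₂/V₁ = ln(z₂/z₀) / ln(z₁/z₀).
ln(62.4/0.48) = 4.8675, ln(15.0/0.48) = 3.4420
V₂ = 4.52 × 4.8675/3.4420 = 4.52 × 1.4142 = 6.3920 m/s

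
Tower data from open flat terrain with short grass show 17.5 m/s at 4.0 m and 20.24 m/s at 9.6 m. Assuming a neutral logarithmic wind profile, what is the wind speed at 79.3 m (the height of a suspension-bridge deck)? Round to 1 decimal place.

26.8 m/s

Log law: V ∝ ln(z/z₀). From the pair, with r = V₁/V₂ = 0.86462,
ln z₀ = (ln z₁ − r·ln z₂)/(1 − r) = (1.3863 − 0.86462×2.2618)/0.13538 = -4.2052 → z₀ = 0.01492 m
V₃ = V₁ · ln(z₃/z₀)/ln(z₁/z₀) = 17.5 × 8.5784/5.5915 = 26.8484 m/s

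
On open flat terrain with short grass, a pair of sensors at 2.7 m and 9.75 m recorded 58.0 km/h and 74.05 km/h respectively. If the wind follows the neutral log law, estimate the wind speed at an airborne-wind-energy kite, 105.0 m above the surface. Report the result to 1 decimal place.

Log law: V ∝ ln(z/z₀). From the pair, with r = V₁/V₂ = 0.78325,
ln z₀ = (ln z₁ − r·ln z₂)/(1 − r) = (0.9933 − 0.78325×2.2773)/0.21675 = -3.6468 → z₀ = 0.02607 m
V₃ = V₁ · ln(z₃/z₀)/ln(z₁/z₀) = 58.0 × 8.3008/4.6401 = 103.7583 km/h

103.8 km/h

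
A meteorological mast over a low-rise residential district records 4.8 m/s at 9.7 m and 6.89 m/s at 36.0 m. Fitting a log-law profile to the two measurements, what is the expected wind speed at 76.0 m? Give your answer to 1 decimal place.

Log law: V ∝ ln(z/z₀). From the pair, with r = V₁/V₂ = 0.69666,
ln z₀ = (ln z₁ − r·ln z₂)/(1 − r) = (2.2721 − 0.69666×3.5835)/0.30334 = -0.7397 → z₀ = 0.4773 m
V₃ = V₁ · ln(z₃/z₀)/ln(z₁/z₀) = 4.8 × 5.0704/3.0118 = 8.0809 m/s

8.1 m/s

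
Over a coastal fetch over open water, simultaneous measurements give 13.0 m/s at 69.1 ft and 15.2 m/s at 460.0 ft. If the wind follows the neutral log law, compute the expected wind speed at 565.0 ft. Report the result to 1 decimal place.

Log law: V ∝ ln(z/z₀). From the pair, with r = V₁/V₂ = 0.85526,
ln z₀ = (ln z₁ − r·ln z₂)/(1 − r) = (4.2356 − 0.85526×6.1312)/0.14474 = -6.9661 → z₀ = 0.0009433 ft
V₃ = V₁ · ln(z₃/z₀)/ln(z₁/z₀) = 13.0 × 13.3030/11.2017 = 15.4386 m/s

15.4 m/s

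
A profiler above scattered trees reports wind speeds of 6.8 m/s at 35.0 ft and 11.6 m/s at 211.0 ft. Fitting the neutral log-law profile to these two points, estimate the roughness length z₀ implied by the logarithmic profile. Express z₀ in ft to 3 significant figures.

z₀ ≈ 2.75 ft

Log law: V(z) ∝ ln(z/z₀). With r = V₁/V₂ = 6.8/11.6 = 0.58621,
r · ln(z₂/z₀) = ln(z₁/z₀) ⇒ ln z₀ = (ln z₁ − r·ln z₂)/(1 − r)
ln z₀ = (3.55535 − 0.58621×5.35186) / 0.41379 = 1.0103
z₀ = exp(1.0103) = 2.746 ft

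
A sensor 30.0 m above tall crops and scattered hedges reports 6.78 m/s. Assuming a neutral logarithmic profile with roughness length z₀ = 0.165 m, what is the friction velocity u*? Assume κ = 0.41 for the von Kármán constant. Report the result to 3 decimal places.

u* ≈ 0.534 m/s

Log law: V(z) = (u*/κ) · ln(z/z₀) ⇒ u* = κ · V / ln(z/z₀)
u* = 0.41 × 6.78 / ln(30.0/0.165) = 0.41 × 6.78 / 5.2030
   = 2.7798 / 5.2030 = 0.5343 m/s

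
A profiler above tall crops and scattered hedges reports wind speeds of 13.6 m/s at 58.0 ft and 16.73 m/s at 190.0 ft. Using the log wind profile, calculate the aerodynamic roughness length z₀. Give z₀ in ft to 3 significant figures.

z₀ ≈ 0.334 ft

Log law: V(z) ∝ ln(z/z₀). With r = V₁/V₂ = 13.6/16.73 = 0.81291,
r · ln(z₂/z₀) = ln(z₁/z₀) ⇒ ln z₀ = (ln z₁ − r·ln z₂)/(1 − r)
ln z₀ = (4.06044 − 0.81291×5.24702) / 0.18709 = -1.0953
z₀ = exp(-1.0953) = 0.3344 ft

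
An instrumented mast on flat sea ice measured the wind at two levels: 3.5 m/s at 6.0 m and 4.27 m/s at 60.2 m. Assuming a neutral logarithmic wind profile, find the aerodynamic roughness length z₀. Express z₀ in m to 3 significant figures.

z₀ ≈ 0.000168 m

Log law: V(z) ∝ ln(z/z₀). With r = V₁/V₂ = 3.5/4.27 = 0.81967,
r · ln(z₂/z₀) = ln(z₁/z₀) ⇒ ln z₀ = (ln z₁ − r·ln z₂)/(1 − r)
ln z₀ = (1.79176 − 0.81967×4.09767) / 0.18033 = -8.6897
z₀ = exp(-8.6897) = 0.0001683 m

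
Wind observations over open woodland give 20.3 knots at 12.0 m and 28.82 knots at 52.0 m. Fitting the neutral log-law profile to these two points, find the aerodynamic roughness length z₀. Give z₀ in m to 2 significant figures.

z₀ ≈ 0.36 m

Log law: V(z) ∝ ln(z/z₀). With r = V₁/V₂ = 20.3/28.82 = 0.70437,
r · ln(z₂/z₀) = ln(z₁/z₀) ⇒ ln z₀ = (ln z₁ − r·ln z₂)/(1 − r)
ln z₀ = (2.48491 − 0.70437×3.95124) / 0.29563 = -1.0088
z₀ = exp(-1.0088) = 0.3646 m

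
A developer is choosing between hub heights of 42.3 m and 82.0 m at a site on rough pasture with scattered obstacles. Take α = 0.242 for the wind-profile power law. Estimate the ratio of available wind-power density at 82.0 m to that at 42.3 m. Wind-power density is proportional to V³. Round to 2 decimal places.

1.62

Speed ratio: V_B/V_A = (z_B/z_A)^α = (82.0/42.3)^0.242 = (1.9385)^0.242 = 1.17373
Power-density ratio: P_B/P_A = (V_B/V_A)³ = (1.17373)³ = 1.61698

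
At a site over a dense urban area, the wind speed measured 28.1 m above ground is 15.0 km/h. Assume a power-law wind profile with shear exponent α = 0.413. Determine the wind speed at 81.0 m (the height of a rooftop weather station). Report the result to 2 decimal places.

Power-law profile: V₂ = V₁ · (z₂/z₁)^α
V₂ = 15.0 × (81.0/28.1)^0.413 = 15.0 × (2.8826)^0.413
    = 15.0 × 1.5484 = 23.2263 km/h

23.23 km/h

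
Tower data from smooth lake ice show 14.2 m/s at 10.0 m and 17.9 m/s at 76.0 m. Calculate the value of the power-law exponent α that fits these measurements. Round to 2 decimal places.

Power law: V₂/V₁ = (z₂/z₁)^α ⇒ α = ln(V₂/V₁) / ln(z₂/z₁)
α = ln(17.9/14.2) / ln(76.0/10.0) = ln(1.2606) / ln(7.6000)
  = 0.23156 / 2.02815 = 0.11417

α ≈ 0.11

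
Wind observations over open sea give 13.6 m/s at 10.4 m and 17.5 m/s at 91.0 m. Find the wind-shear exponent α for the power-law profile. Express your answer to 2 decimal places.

α ≈ 0.12

Power law: V₂/V₁ = (z₂/z₁)^α ⇒ α = ln(V₂/V₁) / ln(z₂/z₁)
α = ln(17.5/13.6) / ln(91.0/10.4) = ln(1.2868) / ln(8.7500)
  = 0.25213 / 2.16905 = 0.11624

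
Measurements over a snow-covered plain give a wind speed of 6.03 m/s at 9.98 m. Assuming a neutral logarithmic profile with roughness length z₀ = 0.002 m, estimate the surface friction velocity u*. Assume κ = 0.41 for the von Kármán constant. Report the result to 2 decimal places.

Log law: V(z) = (u*/κ) · ln(z/z₀) ⇒ u* = κ · V / ln(z/z₀)
u* = 0.41 × 6.03 / ln(9.98/0.002) = 0.41 × 6.03 / 8.5152
   = 2.4723 / 8.5152 = 0.2903 m/s

u* ≈ 0.29 m/s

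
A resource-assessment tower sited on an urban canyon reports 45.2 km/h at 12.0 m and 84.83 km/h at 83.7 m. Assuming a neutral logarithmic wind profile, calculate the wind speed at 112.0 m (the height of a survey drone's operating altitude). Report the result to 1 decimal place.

Log law: V ∝ ln(z/z₀). From the pair, with r = V₁/V₂ = 0.53283,
ln z₀ = (ln z₁ − r·ln z₂)/(1 − r) = (2.4849 − 0.53283×4.4272)/0.46717 = 0.2696 → z₀ = 1.309 m
V₃ = V₁ · ln(z₃/z₀)/ln(z₁/z₀) = 45.2 × 4.4489/2.2153 = 90.7727 km/h

90.8 km/h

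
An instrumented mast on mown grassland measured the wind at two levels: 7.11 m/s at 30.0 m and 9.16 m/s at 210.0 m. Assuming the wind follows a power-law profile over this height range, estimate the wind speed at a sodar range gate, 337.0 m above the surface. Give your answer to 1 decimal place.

First find α: α = ln(V₂/V₁)/ln(z₂/z₁) = ln(9.16/7.11)/ln(210.0/30.0) = 0.25334/1.94591 = 0.1302
Extrapolate from 210.0 m to 337.0 m: V₃ = 9.16 × (337.0/210.0)^0.1302 = 9.16 × 1.0635 = 9.7418 m/s

9.7 m/s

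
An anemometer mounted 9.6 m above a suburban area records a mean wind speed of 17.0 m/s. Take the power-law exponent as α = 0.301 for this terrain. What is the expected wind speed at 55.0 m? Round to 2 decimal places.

Power-law profile: V₂ = V₁ · (z₂/z₁)^α
V₂ = 17.0 × (55.0/9.6)^0.301 = 17.0 × (5.7292)^0.301
    = 17.0 × 1.6912 = 28.7498 m/s

28.75 m/s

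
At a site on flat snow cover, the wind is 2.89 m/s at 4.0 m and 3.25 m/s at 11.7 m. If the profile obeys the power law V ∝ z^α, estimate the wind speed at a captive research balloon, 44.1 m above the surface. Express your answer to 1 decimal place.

First find α: α = ln(V₂/V₁)/ln(z₂/z₁) = ln(3.25/2.89)/ln(11.7/4.0) = 0.11740/1.07329 = 0.1094
Extrapolate from 11.7 m to 44.1 m: V₃ = 3.25 × (44.1/11.7)^0.1094 = 3.25 × 1.1562 = 3.7576 m/s

3.8 m/s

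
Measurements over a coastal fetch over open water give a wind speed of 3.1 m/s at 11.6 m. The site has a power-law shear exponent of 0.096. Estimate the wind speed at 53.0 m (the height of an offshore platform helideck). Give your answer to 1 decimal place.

3.6 m/s

Power-law profile: V₂ = V₁ · (z₂/z₁)^α
V₂ = 3.1 × (53.0/11.6)^0.096 = 3.1 × (4.5690)^0.096
    = 3.1 × 1.1570 = 3.5868 m/s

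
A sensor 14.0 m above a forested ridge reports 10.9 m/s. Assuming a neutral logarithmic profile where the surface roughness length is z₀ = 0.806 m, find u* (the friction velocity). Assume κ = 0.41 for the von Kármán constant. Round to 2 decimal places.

u* ≈ 1.57 m/s

Log law: V(z) = (u*/κ) · ln(z/z₀) ⇒ u* = κ · V / ln(z/z₀)
u* = 0.41 × 10.9 / ln(14.0/0.806) = 0.41 × 10.9 / 2.8547
   = 4.4690 / 2.8547 = 1.5655 m/s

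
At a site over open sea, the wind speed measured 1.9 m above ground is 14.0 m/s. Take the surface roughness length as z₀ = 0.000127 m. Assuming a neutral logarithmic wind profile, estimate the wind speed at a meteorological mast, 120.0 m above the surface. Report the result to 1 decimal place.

Log law: V(z) ∝ ln(z/z₀), so V₂/V₁ = ln(z₂/z₀) / ln(z₁/z₀).
ln(120.0/0.000127) = 13.7588, ln(1.9/0.000127) = 9.6132
V₂ = 14.0 × 13.7588/9.6132 = 14.0 × 1.4312 = 20.0374 m/s

20.0 m/s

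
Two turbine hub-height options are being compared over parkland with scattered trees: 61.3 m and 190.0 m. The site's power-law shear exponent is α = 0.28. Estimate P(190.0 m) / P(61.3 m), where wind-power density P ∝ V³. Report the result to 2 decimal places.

Speed ratio: V_B/V_A = (z_B/z_A)^α = (190.0/61.3)^0.28 = (3.0995)^0.28 = 1.37266
Power-density ratio: P_B/P_A = (V_B/V_A)³ = (1.37266)³ = 2.58634

2.59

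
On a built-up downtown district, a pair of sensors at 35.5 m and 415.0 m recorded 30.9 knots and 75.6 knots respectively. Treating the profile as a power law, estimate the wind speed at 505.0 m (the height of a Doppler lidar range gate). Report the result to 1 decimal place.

First find α: α = ln(V₂/V₁)/ln(z₂/z₁) = ln(75.6/30.9)/ln(415.0/35.5) = 0.89470/2.45875 = 0.3639
Extrapolate from 415.0 m to 505.0 m: V₃ = 75.6 × (505.0/415.0)^0.3639 = 75.6 × 1.0740 = 81.1971 knots

81.2 knots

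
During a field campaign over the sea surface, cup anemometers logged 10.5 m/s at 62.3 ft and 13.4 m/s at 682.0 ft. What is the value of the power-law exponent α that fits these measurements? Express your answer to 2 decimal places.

α ≈ 0.10

Power law: V₂/V₁ = (z₂/z₁)^α ⇒ α = ln(V₂/V₁) / ln(z₂/z₁)
α = ln(13.4/10.5) / ln(682.0/62.3) = ln(1.2762) / ln(10.9470)
  = 0.24388 / 2.39307 = 0.10191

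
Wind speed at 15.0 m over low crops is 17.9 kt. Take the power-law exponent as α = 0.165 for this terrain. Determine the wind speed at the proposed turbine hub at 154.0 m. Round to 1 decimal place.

26.3 kt

Power-law profile: V₂ = V₁ · (z₂/z₁)^α
V₂ = 17.9 × (154.0/15.0)^0.165 = 17.9 × (10.2667)^0.165
    = 17.9 × 1.4685 = 26.2869 kt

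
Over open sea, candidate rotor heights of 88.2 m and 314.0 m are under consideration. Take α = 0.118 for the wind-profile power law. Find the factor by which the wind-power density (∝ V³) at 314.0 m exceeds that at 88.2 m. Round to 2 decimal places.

1.57

Speed ratio: V_B/V_A = (z_B/z_A)^α = (314.0/88.2)^0.118 = (3.5601)^0.118 = 1.16164
Power-density ratio: P_B/P_A = (V_B/V_A)³ = (1.16164)³ = 1.56753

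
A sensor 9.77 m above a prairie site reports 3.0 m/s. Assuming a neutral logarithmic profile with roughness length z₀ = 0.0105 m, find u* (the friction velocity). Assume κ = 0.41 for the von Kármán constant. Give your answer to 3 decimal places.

u* ≈ 0.180 m/s

Log law: V(z) = (u*/κ) · ln(z/z₀) ⇒ u* = κ · V / ln(z/z₀)
u* = 0.41 × 3.0 / ln(9.77/0.0105) = 0.41 × 3.0 / 6.8357
   = 1.2300 / 6.8357 = 0.1799 m/s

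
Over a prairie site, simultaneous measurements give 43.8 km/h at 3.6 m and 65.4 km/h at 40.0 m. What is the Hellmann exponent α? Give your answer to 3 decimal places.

α ≈ 0.166

Power law: V₂/V₁ = (z₂/z₁)^α ⇒ α = ln(V₂/V₁) / ln(z₂/z₁)
α = ln(65.4/43.8) / ln(40.0/3.6) = ln(1.4932) / ln(11.1111)
  = 0.40089 / 2.40795 = 0.16649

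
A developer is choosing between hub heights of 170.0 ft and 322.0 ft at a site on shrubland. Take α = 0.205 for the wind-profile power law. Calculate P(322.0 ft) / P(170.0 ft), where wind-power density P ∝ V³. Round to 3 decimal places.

Speed ratio: V_B/V_A = (z_B/z_A)^α = (322.0/170.0)^0.205 = (1.8941)^0.205 = 1.13990
Power-density ratio: P_B/P_A = (V_B/V_A)³ = (1.13990)³ = 1.48117

1.481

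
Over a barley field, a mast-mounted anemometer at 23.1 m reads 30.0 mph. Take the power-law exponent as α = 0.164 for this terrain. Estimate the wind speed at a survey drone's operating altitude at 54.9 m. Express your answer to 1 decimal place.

Power-law profile: V₂ = V₁ · (z₂/z₁)^α
V₂ = 30.0 × (54.9/23.1)^0.164 = 30.0 × (2.3766)^0.164
    = 30.0 × 1.1525 = 34.5763 mph

34.6 mph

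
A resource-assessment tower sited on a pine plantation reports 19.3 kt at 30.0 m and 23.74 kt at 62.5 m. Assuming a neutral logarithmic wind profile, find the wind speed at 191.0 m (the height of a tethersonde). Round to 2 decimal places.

30.50 kt

Log law: V ∝ ln(z/z₀). From the pair, with r = V₁/V₂ = 0.81297,
ln z₀ = (ln z₁ − r·ln z₂)/(1 − r) = (3.4012 − 0.81297×4.1352)/0.18703 = 0.2107 → z₀ = 1.235 m
V₃ = V₁ · ln(z₃/z₀)/ln(z₁/z₀) = 19.3 × 5.0415/3.1905 = 30.4977 kt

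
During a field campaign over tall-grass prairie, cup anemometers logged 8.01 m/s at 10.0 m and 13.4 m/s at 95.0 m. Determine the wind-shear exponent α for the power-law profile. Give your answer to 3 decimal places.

Power law: V₂/V₁ = (z₂/z₁)^α ⇒ α = ln(V₂/V₁) / ln(z₂/z₁)
α = ln(13.4/8.01) / ln(95.0/10.0) = ln(1.6729) / ln(9.5000)
  = 0.51456 / 2.25129 = 0.22856

α ≈ 0.229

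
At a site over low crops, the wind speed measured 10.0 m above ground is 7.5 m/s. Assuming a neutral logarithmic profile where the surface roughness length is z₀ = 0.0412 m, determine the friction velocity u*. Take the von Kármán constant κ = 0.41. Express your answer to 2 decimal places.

u* ≈ 0.56 m/s

Log law: V(z) = (u*/κ) · ln(z/z₀) ⇒ u* = κ · V / ln(z/z₀)
u* = 0.41 × 7.5 / ln(10.0/0.0412) = 0.41 × 7.5 / 5.4919
   = 3.0750 / 5.4919 = 0.5599 m/s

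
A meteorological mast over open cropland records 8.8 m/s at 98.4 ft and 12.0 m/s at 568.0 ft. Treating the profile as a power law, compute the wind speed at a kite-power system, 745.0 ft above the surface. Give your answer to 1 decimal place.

First find α: α = ln(V₂/V₁)/ln(z₂/z₁) = ln(12.0/8.8)/ln(568.0/98.4) = 0.31015/1.75308 = 0.1769
Extrapolate from 568.0 ft to 745.0 ft: V₃ = 12.0 × (745.0/568.0)^0.1769 = 12.0 × 1.0492 = 12.5899 m/s

12.6 m/s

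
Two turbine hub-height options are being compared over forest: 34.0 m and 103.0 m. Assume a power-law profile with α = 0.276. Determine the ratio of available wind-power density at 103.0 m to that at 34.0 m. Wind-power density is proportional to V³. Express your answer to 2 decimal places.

Speed ratio: V_B/V_A = (z_B/z_A)^α = (103.0/34.0)^0.276 = (3.0294)^0.276 = 1.35786
Power-density ratio: P_B/P_A = (V_B/V_A)³ = (1.35786)³ = 2.50360

2.50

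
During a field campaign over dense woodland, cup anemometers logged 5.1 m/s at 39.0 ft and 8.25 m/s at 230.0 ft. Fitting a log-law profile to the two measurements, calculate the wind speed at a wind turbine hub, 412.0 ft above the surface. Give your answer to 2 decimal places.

9.28 m/s

Log law: V ∝ ln(z/z₀). From the pair, with r = V₁/V₂ = 0.61818,
ln z₀ = (ln z₁ − r·ln z₂)/(1 − r) = (3.6636 − 0.61818×5.4381)/0.38182 = 0.7905 → z₀ = 2.205 ft
V₃ = V₁ · ln(z₃/z₀)/ln(z₁/z₀) = 5.1 × 5.2305/2.8730 = 9.2848 m/s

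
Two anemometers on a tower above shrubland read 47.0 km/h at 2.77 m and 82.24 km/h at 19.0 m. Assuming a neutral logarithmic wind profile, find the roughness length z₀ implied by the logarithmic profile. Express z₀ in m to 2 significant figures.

z₀ ≈ 0.21 m

Log law: V(z) ∝ ln(z/z₀). With r = V₁/V₂ = 47.0/82.24 = 0.57150,
r · ln(z₂/z₀) = ln(z₁/z₀) ⇒ ln z₀ = (ln z₁ − r·ln z₂)/(1 − r)
ln z₀ = (1.01885 − 0.57150×2.94444) / 0.42850 = -1.5493
z₀ = exp(-1.5493) = 0.2124 m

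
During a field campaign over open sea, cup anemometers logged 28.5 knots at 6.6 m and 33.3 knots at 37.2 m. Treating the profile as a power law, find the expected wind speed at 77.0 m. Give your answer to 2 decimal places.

35.55 knots

First find α: α = ln(V₂/V₁)/ln(z₂/z₁) = ln(33.3/28.5)/ln(37.2/6.6) = 0.15565/1.72924 = 0.0900
Extrapolate from 37.2 m to 77.0 m: V₃ = 33.3 × (77.0/37.2)^0.0900 = 33.3 × 1.0677 = 35.5536 knots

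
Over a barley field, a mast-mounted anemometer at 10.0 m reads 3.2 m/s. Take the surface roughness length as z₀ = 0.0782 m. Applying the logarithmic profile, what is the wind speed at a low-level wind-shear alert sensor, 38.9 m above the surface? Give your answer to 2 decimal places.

Log law: V(z) ∝ ln(z/z₀), so V₂/V₁ = ln(z₂/z₀) / ln(z₁/z₀).
ln(38.9/0.0782) = 6.2095, ln(10.0/0.0782) = 4.8511
V₂ = 3.2 × 6.2095/4.8511 = 3.2 × 1.2800 = 4.0961 m/s

4.10 m/s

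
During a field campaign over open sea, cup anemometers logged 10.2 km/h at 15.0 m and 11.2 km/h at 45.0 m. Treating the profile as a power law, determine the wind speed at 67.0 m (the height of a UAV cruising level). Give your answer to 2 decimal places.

11.59 km/h

First find α: α = ln(V₂/V₁)/ln(z₂/z₁) = ln(11.2/10.2)/ln(45.0/15.0) = 0.09353/1.09861 = 0.0851
Extrapolate from 45.0 m to 67.0 m: V₃ = 11.2 × (67.0/45.0)^0.0851 = 11.2 × 1.0345 = 11.5860 km/h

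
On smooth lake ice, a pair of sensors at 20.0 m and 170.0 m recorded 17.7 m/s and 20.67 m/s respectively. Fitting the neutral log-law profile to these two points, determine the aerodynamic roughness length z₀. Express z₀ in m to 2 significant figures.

z₀ ≈ 0.000058 m

Log law: V(z) ∝ ln(z/z₀). With r = V₁/V₂ = 17.7/20.67 = 0.85631,
r · ln(z₂/z₀) = ln(z₁/z₀) ⇒ ln z₀ = (ln z₁ − r·ln z₂)/(1 − r)
ln z₀ = (2.99573 − 0.85631×5.13580) / 0.14369 = -9.7582
z₀ = exp(-9.7582) = 0.00005782 m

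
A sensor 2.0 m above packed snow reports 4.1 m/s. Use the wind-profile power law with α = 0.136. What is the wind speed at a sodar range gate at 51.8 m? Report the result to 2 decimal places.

6.38 m/s

Power-law profile: V₂ = V₁ · (z₂/z₁)^α
V₂ = 4.1 × (51.8/2.0)^0.136 = 4.1 × (25.9000)^0.136
    = 4.1 × 1.5567 = 6.3825 m/s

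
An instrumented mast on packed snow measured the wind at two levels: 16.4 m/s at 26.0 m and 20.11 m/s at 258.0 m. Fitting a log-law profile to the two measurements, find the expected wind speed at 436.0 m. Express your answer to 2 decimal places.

Log law: V ∝ ln(z/z₀). From the pair, with r = V₁/V₂ = 0.81551,
ln z₀ = (ln z₁ − r·ln z₂)/(1 − r) = (3.2581 − 0.81551×5.5530)/0.18449 = -6.8863 → z₀ = 0.001022 m
V₃ = V₁ · ln(z₃/z₀)/ln(z₁/z₀) = 16.4 × 12.9640/10.1444 = 20.9582 m/s

20.96 m/s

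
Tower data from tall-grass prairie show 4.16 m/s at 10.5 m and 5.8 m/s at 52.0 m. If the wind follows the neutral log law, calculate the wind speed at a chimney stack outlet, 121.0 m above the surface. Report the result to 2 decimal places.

6.67 m/s

Log law: V ∝ ln(z/z₀). From the pair, with r = V₁/V₂ = 0.71724,
ln z₀ = (ln z₁ − r·ln z₂)/(1 − r) = (2.3514 − 0.71724×3.9512)/0.28276 = -1.7068 → z₀ = 0.1814 m
V₃ = V₁ · ln(z₃/z₀)/ln(z₁/z₀) = 4.16 × 6.5026/4.0582 = 6.6657 m/s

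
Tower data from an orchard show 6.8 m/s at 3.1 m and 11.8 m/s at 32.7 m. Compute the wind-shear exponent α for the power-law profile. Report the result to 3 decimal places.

α ≈ 0.234

Power law: V₂/V₁ = (z₂/z₁)^α ⇒ α = ln(V₂/V₁) / ln(z₂/z₁)
α = ln(11.8/6.8) / ln(32.7/3.1) = ln(1.7353) / ln(10.5484)
  = 0.55118 / 2.35597 = 0.23395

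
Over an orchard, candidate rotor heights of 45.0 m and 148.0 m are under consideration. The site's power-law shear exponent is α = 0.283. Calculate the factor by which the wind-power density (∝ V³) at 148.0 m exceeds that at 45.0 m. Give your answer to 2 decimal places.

Speed ratio: V_B/V_A = (z_B/z_A)^α = (148.0/45.0)^0.283 = (3.2889)^0.283 = 1.40063
Power-density ratio: P_B/P_A = (V_B/V_A)³ = (1.40063)³ = 2.74773

2.75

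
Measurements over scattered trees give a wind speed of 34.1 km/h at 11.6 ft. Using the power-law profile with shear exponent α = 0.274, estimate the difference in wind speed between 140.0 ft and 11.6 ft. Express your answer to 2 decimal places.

33.37 km/h

Power law: V₂ = V₁ · (z₂/z₁)^α = 34.1 × (12.0690)^0.274 = 67.4733 km/h
ΔV = 67.4733 − 34.1 = 33.3733 km/h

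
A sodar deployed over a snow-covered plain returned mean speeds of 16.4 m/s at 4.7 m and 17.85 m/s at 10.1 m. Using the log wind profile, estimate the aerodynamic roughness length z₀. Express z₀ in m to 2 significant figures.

Log law: V(z) ∝ ln(z/z₀). With r = V₁/V₂ = 16.4/17.85 = 0.91877,
r · ln(z₂/z₀) = ln(z₁/z₀) ⇒ ln z₀ = (ln z₁ − r·ln z₂)/(1 − r)
ln z₀ = (1.54756 − 0.91877×2.31254) / 0.08123 = -7.1045
z₀ = exp(-7.1045) = 0.0008214 m

z₀ ≈ 0.00082 m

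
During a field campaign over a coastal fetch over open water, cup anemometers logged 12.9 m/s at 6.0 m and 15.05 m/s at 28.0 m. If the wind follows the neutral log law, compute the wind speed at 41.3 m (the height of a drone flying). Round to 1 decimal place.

15.6 m/s

Log law: V ∝ ln(z/z₀). From the pair, with r = V₁/V₂ = 0.85714,
ln z₀ = (ln z₁ − r·ln z₂)/(1 − r) = (1.7918 − 0.85714×3.3322)/0.14286 = -7.4509 → z₀ = 0.0005809 m
V₃ = V₁ · ln(z₃/z₀)/ln(z₁/z₀) = 12.9 × 11.1718/9.2427 = 15.5925 m/s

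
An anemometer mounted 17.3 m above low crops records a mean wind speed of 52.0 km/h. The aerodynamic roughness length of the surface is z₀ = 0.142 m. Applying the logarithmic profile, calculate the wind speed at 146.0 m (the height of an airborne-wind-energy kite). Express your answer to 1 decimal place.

Log law: V(z) ∝ ln(z/z₀), so V₂/V₁ = ln(z₂/z₀) / ln(z₁/z₀).
ln(146.0/0.142) = 6.9355, ln(17.3/0.142) = 4.8026
V₂ = 52.0 × 6.9355/4.8026 = 52.0 × 1.4441 = 75.0937 km/h

75.1 km/h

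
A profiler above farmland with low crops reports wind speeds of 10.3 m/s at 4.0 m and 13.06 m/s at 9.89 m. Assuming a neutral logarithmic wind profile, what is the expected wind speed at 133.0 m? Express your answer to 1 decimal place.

Log law: V ∝ ln(z/z₀). From the pair, with r = V₁/V₂ = 0.78867,
ln z₀ = (ln z₁ − r·ln z₂)/(1 − r) = (1.3863 − 0.78867×2.2915)/0.21133 = -1.9919 → z₀ = 0.1364 m
V₃ = V₁ · ln(z₃/z₀)/ln(z₁/z₀) = 10.3 × 6.8823/3.3782 = 20.9837 m/s

21.0 m/s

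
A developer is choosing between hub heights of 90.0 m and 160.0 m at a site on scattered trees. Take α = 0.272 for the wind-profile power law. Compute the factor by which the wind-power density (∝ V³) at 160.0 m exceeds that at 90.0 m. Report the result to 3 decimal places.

Speed ratio: V_B/V_A = (z_B/z_A)^α = (160.0/90.0)^0.272 = (1.7778)^0.272 = 1.16941
Power-density ratio: P_B/P_A = (V_B/V_A)³ = (1.16941)³ = 1.59919

1.599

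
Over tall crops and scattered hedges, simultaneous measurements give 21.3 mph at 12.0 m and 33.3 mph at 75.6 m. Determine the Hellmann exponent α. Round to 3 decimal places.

α ≈ 0.243

Power law: V₂/V₁ = (z₂/z₁)^α ⇒ α = ln(V₂/V₁) / ln(z₂/z₁)
α = ln(33.3/21.3) / ln(75.6/12.0) = ln(1.5634) / ln(6.3000)
  = 0.44685 / 1.84055 = 0.24278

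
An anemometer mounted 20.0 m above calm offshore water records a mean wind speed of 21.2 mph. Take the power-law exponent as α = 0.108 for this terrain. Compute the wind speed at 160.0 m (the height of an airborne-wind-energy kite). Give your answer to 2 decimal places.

Power-law profile: V₂ = V₁ · (z₂/z₁)^α
V₂ = 21.2 × (160.0/20.0)^0.108 = 21.2 × (8.0000)^0.108
    = 21.2 × 1.2518 = 26.5381 mph

26.54 mph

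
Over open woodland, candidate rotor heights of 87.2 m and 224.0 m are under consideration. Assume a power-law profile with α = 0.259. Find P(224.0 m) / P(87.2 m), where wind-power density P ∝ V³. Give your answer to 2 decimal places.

Speed ratio: V_B/V_A = (z_B/z_A)^α = (224.0/87.2)^0.259 = (2.5688)^0.259 = 1.27679
Power-density ratio: P_B/P_A = (V_B/V_A)³ = (1.27679)³ = 2.08143

2.08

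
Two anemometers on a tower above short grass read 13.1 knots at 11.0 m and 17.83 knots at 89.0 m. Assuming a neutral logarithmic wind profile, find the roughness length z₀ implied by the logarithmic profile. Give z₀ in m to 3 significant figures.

z₀ ≈ 0.0336 m

Log law: V(z) ∝ ln(z/z₀). With r = V₁/V₂ = 13.1/17.83 = 0.73472,
r · ln(z₂/z₀) = ln(z₁/z₀) ⇒ ln z₀ = (ln z₁ − r·ln z₂)/(1 − r)
ln z₀ = (2.39790 − 0.73472×4.48864) / 0.26528 = -3.3925
z₀ = exp(-3.3925) = 0.03362 m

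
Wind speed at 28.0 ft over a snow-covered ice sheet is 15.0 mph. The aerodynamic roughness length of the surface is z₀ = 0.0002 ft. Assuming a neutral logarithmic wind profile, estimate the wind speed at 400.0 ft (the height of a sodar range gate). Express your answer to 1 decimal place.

18.4 mph

Log law: V(z) ∝ ln(z/z₀), so V₂/V₁ = ln(z₂/z₀) / ln(z₁/z₀).
ln(400.0/0.0002) = 14.5087, ln(28.0/0.0002) = 11.8494
V₂ = 15.0 × 14.5087/11.8494 = 15.0 × 1.2244 = 18.3663 mph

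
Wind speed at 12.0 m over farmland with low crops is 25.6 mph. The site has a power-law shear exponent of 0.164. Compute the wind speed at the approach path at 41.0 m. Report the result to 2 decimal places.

31.31 mph

Power-law profile: V₂ = V₁ · (z₂/z₁)^α
V₂ = 25.6 × (41.0/12.0)^0.164 = 25.6 × (3.4167)^0.164
    = 25.6 × 1.2232 = 31.3149 mph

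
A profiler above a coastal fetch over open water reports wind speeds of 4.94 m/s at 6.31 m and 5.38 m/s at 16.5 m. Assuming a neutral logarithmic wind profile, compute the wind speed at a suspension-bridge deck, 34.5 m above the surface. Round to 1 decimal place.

Log law: V ∝ ln(z/z₀). From the pair, with r = V₁/V₂ = 0.91822,
ln z₀ = (ln z₁ − r·ln z₂)/(1 − r) = (1.8421 − 0.91822×2.8034)/0.08178 = -8.9498 → z₀ = 0.0001298 m
V₃ = V₁ · ln(z₃/z₀)/ln(z₁/z₀) = 4.94 × 12.4908/10.7919 = 5.7176 m/s

5.7 m/s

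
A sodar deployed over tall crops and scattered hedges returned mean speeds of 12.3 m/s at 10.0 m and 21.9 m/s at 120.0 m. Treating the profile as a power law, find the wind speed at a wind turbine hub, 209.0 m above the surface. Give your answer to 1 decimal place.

24.9 m/s

First find α: α = ln(V₂/V₁)/ln(z₂/z₁) = ln(21.9/12.3)/ln(120.0/10.0) = 0.57689/2.48491 = 0.2322
Extrapolate from 120.0 m to 209.0 m: V₃ = 21.9 × (209.0/120.0)^0.2322 = 21.9 × 1.1375 = 24.9107 m/s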